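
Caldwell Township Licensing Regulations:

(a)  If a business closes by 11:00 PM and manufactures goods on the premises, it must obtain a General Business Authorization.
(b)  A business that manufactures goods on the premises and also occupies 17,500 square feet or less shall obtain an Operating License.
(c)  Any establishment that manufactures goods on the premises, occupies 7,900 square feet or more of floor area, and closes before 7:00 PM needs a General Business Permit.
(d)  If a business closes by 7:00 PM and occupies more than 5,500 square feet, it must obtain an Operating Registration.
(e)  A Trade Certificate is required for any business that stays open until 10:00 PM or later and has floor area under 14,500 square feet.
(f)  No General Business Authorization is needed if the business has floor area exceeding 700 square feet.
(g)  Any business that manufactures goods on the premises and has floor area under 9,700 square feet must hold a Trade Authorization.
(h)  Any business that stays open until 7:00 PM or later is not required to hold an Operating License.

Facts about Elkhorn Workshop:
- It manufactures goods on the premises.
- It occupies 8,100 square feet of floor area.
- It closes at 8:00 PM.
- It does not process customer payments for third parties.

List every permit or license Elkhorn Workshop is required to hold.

Trade Authorization

(a) closes 8:00 PM, at/before 11:00 PM; manufactures goods on the premises → General Business Authorization required.
(b) manufactures goods on the premises; floor area 8,100 square feet ≤ 17,500 square feet → Operating License required.
(c) manufactures goods on the premises; floor area 8,100 square feet ≥ 7,900 square feet; closes 8:00 PM, after 7:00 PM → General Business Permit not required.
(d) closes 8:00 PM, after 7:00 PM; floor area 8,100 square feet > 5,500 square feet → Operating Registration not required.
(e) closes 8:00 PM, at/before 10:00 PM; floor area 8,100 square feet < 14,500 square feet → Trade Certificate not required.
(f) floor area 8,100 square feet > 700 square feet → exempt from General Business Authorization.
(g) manufactures goods on the premises; floor area 8,100 square feet < 9,700 square feet → Trade Authorization required.
(h) closes 8:00 PM, after 7:00 PM → exempt from Operating License.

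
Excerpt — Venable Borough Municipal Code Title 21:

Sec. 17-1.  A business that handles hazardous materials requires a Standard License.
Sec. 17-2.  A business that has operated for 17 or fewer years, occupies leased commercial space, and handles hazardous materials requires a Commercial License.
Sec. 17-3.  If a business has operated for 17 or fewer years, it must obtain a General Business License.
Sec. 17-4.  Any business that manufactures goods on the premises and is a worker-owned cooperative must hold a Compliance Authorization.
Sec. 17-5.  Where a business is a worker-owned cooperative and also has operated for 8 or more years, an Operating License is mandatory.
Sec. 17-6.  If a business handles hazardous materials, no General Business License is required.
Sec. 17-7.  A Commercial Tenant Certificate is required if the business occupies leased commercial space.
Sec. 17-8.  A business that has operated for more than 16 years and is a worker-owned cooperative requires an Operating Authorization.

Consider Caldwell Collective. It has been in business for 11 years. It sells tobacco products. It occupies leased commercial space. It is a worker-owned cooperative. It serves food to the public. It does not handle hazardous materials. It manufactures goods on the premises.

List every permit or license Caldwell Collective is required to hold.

Commercial Tenant Certificate, Compliance Authorization, General Business License, Operating License

Sec. 17-1. does not handle hazardous materials → Standard License not required.
Sec. 17-2. years in business 11 ≤ 17; occupies leased commercial space; does not handle hazardous materials → Commercial License not required.
Sec. 17-3. years in business 11 ≤ 17 → General Business License required.
Sec. 17-4. manufactures goods on the premises; is a worker-owned cooperative → Compliance Authorization required.
Sec. 17-5. is a worker-owned cooperative; years in business 11 ≥ 8 → Operating License required.
Sec. 17-6. does not handle hazardous materials → General Business License exemption does not apply.
Sec. 17-7. occupies leased commercial space → Commercial Tenant Certificate required.
Sec. 17-8. years in business 11 ≤ 16; is a worker-owned cooperative → Operating Authorization not required.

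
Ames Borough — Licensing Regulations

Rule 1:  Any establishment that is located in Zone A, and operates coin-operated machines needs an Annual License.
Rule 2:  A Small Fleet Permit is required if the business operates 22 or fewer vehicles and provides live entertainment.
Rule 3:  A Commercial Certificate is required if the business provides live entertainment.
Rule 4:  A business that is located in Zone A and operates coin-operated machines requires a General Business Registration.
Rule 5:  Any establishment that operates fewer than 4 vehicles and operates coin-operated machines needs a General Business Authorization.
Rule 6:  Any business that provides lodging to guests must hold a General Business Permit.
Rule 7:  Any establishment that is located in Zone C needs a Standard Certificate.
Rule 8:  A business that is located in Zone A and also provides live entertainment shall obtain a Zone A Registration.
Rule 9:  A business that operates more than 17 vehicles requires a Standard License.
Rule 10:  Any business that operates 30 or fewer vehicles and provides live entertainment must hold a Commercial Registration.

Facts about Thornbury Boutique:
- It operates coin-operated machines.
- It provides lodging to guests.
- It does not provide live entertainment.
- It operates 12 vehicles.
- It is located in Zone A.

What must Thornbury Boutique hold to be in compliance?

Annual License, General Business Permit, General Business Registration

Rule 1: is located in Zone A; operates coin-operated machines → Annual License required.
Rule 2: vehicles 12 ≤ 22; does not provide live entertainment → Small Fleet Permit not required.
Rule 3: does not provide live entertainment → Commercial Certificate not required.
Rule 4: is located in Zone A; operates coin-operated machines → General Business Registration required.
Rule 5: vehicles 12 ≥ 4; operates coin-operated machines → General Business Authorization not required.
Rule 6: provides lodging to guests → General Business Permit required.
Rule 7: is located in Zone A (not: is located in Zone C) → Standard Certificate not required.
Rule 8: is located in Zone A; does not provide live entertainment → Zone A Registration not required.
Rule 9: vehicles 12 ≤ 17 → Standard License not required.
Rule 10: vehicles 12 ≤ 30; does not provide live entertainment → Commercial Registration not required.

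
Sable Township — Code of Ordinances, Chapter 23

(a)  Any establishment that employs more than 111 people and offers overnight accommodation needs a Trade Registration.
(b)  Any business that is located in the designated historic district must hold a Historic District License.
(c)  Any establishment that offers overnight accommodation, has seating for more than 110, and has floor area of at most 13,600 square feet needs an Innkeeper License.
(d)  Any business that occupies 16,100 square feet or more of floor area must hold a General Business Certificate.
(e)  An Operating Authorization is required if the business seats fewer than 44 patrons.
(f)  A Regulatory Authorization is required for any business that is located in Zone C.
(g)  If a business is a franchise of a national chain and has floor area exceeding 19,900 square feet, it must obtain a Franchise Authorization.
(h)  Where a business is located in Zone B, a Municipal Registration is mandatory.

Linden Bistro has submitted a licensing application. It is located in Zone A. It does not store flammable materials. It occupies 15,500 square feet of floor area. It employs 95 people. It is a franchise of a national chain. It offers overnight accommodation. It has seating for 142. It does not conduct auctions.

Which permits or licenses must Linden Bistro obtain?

(a) employees 95 ≤ 111; offers overnight accommodation → Trade Registration not required.
(b) is located in Zone A (not: is located in the designated historic district) → Historic District License not required.
(c) offers overnight accommodation; seating 142 > 110; floor area 15,500 square feet > 13,600 square feet → Innkeeper License not required.
(d) floor area 15,500 square feet < 16,100 square feet → General Business Certificate not required.
(e) seating 142 ≥ 44 → Operating Authorization not required.
(f) is located in Zone A (not: is located in Zone C) → Regulatory Authorization not required.
(g) is a franchise of a national chain; floor area 15,500 square feet ≤ 19,900 square feet → Franchise Authorization not required.
(h) is located in Zone A (not: is located in Zone B) → Municipal Registration not required.

None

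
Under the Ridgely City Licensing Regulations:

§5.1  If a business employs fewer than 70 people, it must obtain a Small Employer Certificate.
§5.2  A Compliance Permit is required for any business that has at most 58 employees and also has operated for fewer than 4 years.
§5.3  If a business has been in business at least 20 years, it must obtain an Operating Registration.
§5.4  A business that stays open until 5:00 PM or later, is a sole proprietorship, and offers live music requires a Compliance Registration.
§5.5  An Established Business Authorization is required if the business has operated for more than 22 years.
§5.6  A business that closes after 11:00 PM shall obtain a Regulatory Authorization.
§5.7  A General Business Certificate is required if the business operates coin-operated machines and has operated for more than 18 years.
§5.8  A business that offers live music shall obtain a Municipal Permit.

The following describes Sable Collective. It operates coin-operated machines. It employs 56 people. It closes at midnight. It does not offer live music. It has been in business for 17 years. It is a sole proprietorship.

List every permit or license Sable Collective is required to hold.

§5.1 employees 56 < 70 → Small Employer Certificate required.
§5.2 employees 56 ≤ 58; years in business 17 ≥ 4 → Compliance Permit not required.
§5.3 years in business 17 < 20 → Operating Registration not required.
§5.4 closes midnight, after 5:00 PM; is a sole proprietorship; does not offer live music → Compliance Registration not required.
§5.5 years in business 17 ≤ 22 → Established Business Authorization not required.
§5.6 closes midnight, after 11:00 PM → Regulatory Authorization required.
§5.7 operates coin-operated machines; years in business 17 ≤ 18 → General Business Certificate not required.
§5.8 does not offer live music → Municipal Permit not required.

Regulatory Authorization, Small Employer Certificate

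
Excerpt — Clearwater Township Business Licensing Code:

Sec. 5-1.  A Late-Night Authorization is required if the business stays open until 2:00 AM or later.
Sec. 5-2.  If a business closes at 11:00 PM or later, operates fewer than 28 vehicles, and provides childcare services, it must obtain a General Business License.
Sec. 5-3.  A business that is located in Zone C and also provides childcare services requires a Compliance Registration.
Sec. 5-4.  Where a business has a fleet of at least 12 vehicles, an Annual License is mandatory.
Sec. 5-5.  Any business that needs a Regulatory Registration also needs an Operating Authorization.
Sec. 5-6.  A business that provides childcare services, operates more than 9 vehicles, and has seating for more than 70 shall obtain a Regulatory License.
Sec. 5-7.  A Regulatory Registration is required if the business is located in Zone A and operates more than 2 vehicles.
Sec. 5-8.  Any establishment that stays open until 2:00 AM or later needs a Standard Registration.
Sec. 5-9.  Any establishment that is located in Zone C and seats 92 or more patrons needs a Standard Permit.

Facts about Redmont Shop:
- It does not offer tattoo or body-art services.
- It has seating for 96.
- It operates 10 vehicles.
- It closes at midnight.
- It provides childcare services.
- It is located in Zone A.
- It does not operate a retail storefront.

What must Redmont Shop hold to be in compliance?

General Business License, Operating Authorization, Regulatory License, Regulatory Registration

Sec. 5-1. closes midnight, at/before 2:00 AM → Late-Night Authorization not required.
Sec. 5-2. closes midnight, after 11:00 PM; vehicles 10 < 28; provides childcare services → General Business License required.
Sec. 5-3. is located in Zone A (not: is located in Zone C); provides childcare services → Compliance Registration not required.
Sec. 5-4. vehicles 10 < 12 → Annual License not required.
Sec. 5-5. Regulatory Registration is required → Operating Authorization also required.
Sec. 5-6. provides childcare services; vehicles 10 > 9; seating 96 > 70 → Regulatory License required.
Sec. 5-7. is located in Zone A; vehicles 10 > 2 → Regulatory Registration required.
Sec. 5-8. closes midnight, at/before 2:00 AM → Standard Registration not required.
Sec. 5-9. is located in Zone A (not: is located in Zone C); seating 96 ≥ 92 → Standard Permit not required.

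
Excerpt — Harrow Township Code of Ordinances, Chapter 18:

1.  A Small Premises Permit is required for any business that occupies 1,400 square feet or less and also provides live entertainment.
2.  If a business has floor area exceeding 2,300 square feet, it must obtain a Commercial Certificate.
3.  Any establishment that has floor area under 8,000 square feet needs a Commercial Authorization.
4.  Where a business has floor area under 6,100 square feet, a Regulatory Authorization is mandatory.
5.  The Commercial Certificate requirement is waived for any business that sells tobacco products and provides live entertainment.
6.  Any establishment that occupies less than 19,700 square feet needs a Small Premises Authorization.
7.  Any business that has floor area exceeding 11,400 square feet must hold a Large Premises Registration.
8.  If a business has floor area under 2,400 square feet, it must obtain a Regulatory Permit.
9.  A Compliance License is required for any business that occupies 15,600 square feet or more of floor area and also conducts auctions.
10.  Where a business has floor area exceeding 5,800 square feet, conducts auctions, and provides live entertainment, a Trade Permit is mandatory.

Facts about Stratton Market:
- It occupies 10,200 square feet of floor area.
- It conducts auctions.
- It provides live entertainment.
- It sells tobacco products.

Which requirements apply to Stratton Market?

Small Premises Authorization, Trade Permit

1. floor area 10,200 square feet > 1,400 square feet; provides live entertainment → Small Premises Permit not required.
2. floor area 10,200 square feet > 2,300 square feet → Commercial Certificate required.
3. floor area 10,200 square feet ≥ 8,000 square feet → Commercial Authorization not required.
4. floor area 10,200 square feet ≥ 6,100 square feet → Regulatory Authorization not required.
5. sells tobacco products; provides live entertainment → exempt from Commercial Certificate.
6. floor area 10,200 square feet < 19,700 square feet → Small Premises Authorization required.
7. floor area 10,200 square feet ≤ 11,400 square feet → Large Premises Registration not required.
8. floor area 10,200 square feet ≥ 2,400 square feet → Regulatory Permit not required.
9. floor area 10,200 square feet < 15,600 square feet; conducts auctions → Compliance License not required.
10. floor area 10,200 square feet > 5,800 square feet; conducts auctions; provides live entertainment → Trade Permit required.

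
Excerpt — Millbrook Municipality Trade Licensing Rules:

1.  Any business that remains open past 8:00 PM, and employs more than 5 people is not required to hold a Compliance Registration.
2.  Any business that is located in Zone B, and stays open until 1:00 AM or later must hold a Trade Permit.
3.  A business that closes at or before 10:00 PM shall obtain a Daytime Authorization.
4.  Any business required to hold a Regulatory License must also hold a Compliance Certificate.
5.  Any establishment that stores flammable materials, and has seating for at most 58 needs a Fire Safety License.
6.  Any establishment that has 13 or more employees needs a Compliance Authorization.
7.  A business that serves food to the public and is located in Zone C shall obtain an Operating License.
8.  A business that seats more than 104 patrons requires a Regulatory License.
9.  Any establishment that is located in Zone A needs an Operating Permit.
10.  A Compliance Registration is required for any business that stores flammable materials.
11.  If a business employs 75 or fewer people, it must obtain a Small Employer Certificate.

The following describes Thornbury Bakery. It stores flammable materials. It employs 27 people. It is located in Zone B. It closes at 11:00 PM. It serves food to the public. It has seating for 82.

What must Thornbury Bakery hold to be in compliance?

1. closes 11:00 PM, after 8:00 PM; employees 27 > 5 → exempt from Compliance Registration.
2. is located in Zone B; closes 11:00 PM, at/before 1:00 AM → Trade Permit not required.
3. closes 11:00 PM, after 10:00 PM → Daytime Authorization not required.
4. Regulatory License is not required → no effect.
5. stores flammable materials; seating 82 > 58 → Fire Safety License not required.
6. employees 27 ≥ 13 → Compliance Authorization required.
7. serves food to the public; is located in Zone B (not: is located in Zone C) → Operating License not required.
8. seating 82 ≤ 104 → Regulatory License not required.
9. is located in Zone B (not: is located in Zone A) → Operating Permit not required.
10. stores flammable materials → Compliance Registration required.
11. employees 27 ≤ 75 → Small Employer Certificate required.

Compliance Authorization, Small Employer Certificate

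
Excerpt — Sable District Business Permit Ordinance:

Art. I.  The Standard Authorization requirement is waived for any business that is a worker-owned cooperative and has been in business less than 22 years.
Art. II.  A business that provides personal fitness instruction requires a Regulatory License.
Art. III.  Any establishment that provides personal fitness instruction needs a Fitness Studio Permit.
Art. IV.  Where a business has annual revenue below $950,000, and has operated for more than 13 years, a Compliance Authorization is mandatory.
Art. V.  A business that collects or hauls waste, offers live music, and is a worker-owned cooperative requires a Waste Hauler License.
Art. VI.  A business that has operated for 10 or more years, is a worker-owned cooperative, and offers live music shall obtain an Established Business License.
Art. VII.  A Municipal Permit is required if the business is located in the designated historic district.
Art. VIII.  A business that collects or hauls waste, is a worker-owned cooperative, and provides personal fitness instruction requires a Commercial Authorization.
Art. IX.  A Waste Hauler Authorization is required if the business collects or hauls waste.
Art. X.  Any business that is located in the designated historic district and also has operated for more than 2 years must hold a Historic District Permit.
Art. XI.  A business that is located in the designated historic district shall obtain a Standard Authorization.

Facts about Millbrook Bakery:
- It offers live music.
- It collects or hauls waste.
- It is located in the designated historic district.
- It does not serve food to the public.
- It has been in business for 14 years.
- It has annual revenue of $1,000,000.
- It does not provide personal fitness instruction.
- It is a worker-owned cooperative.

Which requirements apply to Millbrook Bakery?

Established Business License, Historic District Permit, Municipal Permit, Waste Hauler Authorization, Waste Hauler License

Art. I. is a worker-owned cooperative; years in business 14 < 22 → exempt from Standard Authorization.
Art. II. does not provide personal fitness instruction → Regulatory License not required.
Art. III. does not provide personal fitness instruction → Fitness Studio Permit not required.
Art. IV. revenue $1,000,000 ≥ $950,000; years in business 14 > 13 → Compliance Authorization not required.
Art. V. collects or hauls waste; offers live music; is a worker-owned cooperative → Waste Hauler License required.
Art. VI. years in business 14 ≥ 10; is a worker-owned cooperative; offers live music → Established Business License required.
Art. VII. is located in the designated historic district → Municipal Permit required.
Art. VIII. collects or hauls waste; is a worker-owned cooperative; does not provide personal fitness instruction → Commercial Authorization not required.
Art. IX. collects or hauls waste → Waste Hauler Authorization required.
Art. X. is located in the designated historic district; years in business 14 > 2 → Historic District Permit required.
Art. XI. is located in the designated historic district → Standard Authorization required.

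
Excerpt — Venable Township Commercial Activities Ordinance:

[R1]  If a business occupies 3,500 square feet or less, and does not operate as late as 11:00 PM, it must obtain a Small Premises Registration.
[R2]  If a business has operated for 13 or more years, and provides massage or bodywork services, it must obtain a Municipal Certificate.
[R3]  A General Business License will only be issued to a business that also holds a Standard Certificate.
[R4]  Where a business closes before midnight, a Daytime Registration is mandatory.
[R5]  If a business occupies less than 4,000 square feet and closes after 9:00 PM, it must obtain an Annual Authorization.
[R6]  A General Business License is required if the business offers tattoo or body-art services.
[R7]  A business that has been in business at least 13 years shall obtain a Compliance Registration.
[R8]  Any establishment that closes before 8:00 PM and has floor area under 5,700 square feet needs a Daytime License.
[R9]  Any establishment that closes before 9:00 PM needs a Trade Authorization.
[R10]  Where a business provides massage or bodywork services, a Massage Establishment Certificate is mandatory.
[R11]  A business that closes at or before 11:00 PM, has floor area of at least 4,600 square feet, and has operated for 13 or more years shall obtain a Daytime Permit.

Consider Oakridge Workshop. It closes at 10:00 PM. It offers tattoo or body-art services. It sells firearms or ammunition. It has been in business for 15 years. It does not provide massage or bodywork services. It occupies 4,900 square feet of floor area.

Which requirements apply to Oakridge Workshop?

Compliance Registration, Daytime Permit, Daytime Registration, General Business License, Standard Certificate

[R1] floor area 4,900 square feet > 3,500 square feet; closes 10:00 PM, at/before 11:00 PM → Small Premises Registration not required.
[R2] years in business 15 ≥ 13; does not provide massage or bodywork services → Municipal Certificate not required.
[R3] General Business License is required → Standard Certificate also required.
[R4] closes 10:00 PM, at/before midnight → Daytime Registration required.
[R5] floor area 4,900 square feet ≥ 4,000 square feet; closes 10:00 PM, after 9:00 PM → Annual Authorization not required.
[R6] offers tattoo or body-art services → General Business License required.
[R7] years in business 15 ≥ 13 → Compliance Registration required.
[R8] closes 10:00 PM, after 8:00 PM; floor area 4,900 square feet < 5,700 square feet → Daytime License not required.
[R9] closes 10:00 PM, after 9:00 PM → Trade Authorization not required.
[R10] does not provide massage or bodywork services → Massage Establishment Certificate not required.
[R11] closes 10:00 PM, at/before 11:00 PM; floor area 4,900 square feet ≥ 4,600 square feet; years in business 15 ≥ 13 → Daytime Permit required.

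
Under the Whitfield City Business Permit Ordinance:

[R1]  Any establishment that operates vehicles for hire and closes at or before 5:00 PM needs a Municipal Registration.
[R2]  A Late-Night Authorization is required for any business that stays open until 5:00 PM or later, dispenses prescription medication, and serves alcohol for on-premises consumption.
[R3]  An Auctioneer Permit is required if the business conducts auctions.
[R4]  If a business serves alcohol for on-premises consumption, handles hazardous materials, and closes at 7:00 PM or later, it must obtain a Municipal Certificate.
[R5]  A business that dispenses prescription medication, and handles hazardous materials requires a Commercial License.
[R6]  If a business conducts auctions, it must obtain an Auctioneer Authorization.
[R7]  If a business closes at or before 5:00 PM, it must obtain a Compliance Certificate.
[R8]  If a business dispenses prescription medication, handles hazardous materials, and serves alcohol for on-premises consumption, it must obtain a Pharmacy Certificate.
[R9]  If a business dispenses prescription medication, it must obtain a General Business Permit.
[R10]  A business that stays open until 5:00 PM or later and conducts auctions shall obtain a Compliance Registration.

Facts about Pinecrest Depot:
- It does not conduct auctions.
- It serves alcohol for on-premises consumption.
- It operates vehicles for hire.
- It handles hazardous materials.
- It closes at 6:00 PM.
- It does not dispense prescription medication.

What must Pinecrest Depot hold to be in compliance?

None

[R1] operates vehicles for hire; closes 6:00 PM, after 5:00 PM → Municipal Registration not required.
[R2] closes 6:00 PM, after 5:00 PM; does not dispense prescription medication; serves alcohol for on-premises consumption → Late-Night Authorization not required.
[R3] does not conduct auctions → Auctioneer Permit not required.
[R4] serves alcohol for on-premises consumption; handles hazardous materials; closes 6:00 PM, at/before 7:00 PM → Municipal Certificate not required.
[R5] does not dispense prescription medication; handles hazardous materials → Commercial License not required.
[R6] does not conduct auctions → Auctioneer Authorization not required.
[R7] closes 6:00 PM, after 5:00 PM → Compliance Certificate not required.
[R8] does not dispense prescription medication; handles hazardous materials; serves alcohol for on-premises consumption → Pharmacy Certificate not required.
[R9] does not dispense prescription medication → General Business Permit not required.
[R10] closes 6:00 PM, after 5:00 PM; does not conduct auctions → Compliance Registration not required.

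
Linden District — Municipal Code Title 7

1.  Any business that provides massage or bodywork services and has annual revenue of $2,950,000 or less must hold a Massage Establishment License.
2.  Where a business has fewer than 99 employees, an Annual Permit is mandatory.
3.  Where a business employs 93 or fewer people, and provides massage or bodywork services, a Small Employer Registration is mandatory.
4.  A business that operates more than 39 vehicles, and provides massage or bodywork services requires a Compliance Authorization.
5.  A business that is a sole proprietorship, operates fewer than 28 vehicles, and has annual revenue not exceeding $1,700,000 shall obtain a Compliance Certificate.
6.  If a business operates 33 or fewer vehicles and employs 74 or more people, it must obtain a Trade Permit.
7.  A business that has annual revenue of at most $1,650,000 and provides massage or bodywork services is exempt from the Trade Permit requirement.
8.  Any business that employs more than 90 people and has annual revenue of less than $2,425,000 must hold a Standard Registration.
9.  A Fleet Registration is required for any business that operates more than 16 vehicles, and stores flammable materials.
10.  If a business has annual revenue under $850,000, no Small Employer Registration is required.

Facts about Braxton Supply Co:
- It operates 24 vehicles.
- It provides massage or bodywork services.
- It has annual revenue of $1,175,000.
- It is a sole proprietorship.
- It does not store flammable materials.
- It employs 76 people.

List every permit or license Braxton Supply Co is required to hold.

Annual Permit, Compliance Certificate, Massage Establishment License, Small Employer Registration

1. provides massage or bodywork services; revenue $1,175,000 ≤ $2,950,000 → Massage Establishment License required.
2. employees 76 < 99 → Annual Permit required.
3. employees 76 ≤ 93; provides massage or bodywork services → Small Employer Registration required.
4. vehicles 24 ≤ 39; provides massage or bodywork services → Compliance Authorization not required.
5. is a sole proprietorship; vehicles 24 < 28; revenue $1,175,000 ≤ $1,700,000 → Compliance Certificate required.
6. vehicles 24 ≤ 33; employees 76 ≥ 74 → Trade Permit required.
7. revenue $1,175,000 ≤ $1,650,000; provides massage or bodywork services → exempt from Trade Permit.
8. employees 76 ≤ 90; revenue $1,175,000 < $2,425,000 → Standard Registration not required.
9. vehicles 24 > 16; does not store flammable materials → Fleet Registration not required.
10. revenue $1,175,000 ≥ $850,000 → Small Employer Registration exemption does not apply.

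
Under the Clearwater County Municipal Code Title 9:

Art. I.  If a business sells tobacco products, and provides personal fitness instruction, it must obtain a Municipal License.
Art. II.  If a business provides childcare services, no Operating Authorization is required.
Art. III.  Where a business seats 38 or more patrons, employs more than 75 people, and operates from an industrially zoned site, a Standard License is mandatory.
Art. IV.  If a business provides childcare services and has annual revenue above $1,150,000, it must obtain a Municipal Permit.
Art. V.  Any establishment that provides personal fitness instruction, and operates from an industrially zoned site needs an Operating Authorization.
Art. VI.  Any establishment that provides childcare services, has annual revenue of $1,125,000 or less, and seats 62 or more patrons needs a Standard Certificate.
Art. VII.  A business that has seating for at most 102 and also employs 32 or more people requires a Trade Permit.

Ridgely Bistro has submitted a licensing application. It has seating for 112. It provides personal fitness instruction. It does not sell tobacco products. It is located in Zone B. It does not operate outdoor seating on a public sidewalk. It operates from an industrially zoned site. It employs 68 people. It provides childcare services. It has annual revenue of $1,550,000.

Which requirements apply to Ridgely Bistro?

Art. I. does not sell tobacco products; provides personal fitness instruction → Municipal License not required.
Art. II. provides childcare services → exempt from Operating Authorization.
Art. III. seating 112 ≥ 38; employees 68 ≤ 75; operates from an industrially zoned site → Standard License not required.
Art. IV. provides childcare services; revenue $1,550,000 > $1,150,000 → Municipal Permit required.
Art. V. provides personal fitness instruction; operates from an industrially zoned site → Operating Authorization required.
Art. VI. provides childcare services; revenue $1,550,000 > $1,125,000; seating 112 ≥ 62 → Standard Certificate not required.
Art. VII. seating 112 > 102; employees 68 ≥ 32 → Trade Permit not required.

Municipal Permit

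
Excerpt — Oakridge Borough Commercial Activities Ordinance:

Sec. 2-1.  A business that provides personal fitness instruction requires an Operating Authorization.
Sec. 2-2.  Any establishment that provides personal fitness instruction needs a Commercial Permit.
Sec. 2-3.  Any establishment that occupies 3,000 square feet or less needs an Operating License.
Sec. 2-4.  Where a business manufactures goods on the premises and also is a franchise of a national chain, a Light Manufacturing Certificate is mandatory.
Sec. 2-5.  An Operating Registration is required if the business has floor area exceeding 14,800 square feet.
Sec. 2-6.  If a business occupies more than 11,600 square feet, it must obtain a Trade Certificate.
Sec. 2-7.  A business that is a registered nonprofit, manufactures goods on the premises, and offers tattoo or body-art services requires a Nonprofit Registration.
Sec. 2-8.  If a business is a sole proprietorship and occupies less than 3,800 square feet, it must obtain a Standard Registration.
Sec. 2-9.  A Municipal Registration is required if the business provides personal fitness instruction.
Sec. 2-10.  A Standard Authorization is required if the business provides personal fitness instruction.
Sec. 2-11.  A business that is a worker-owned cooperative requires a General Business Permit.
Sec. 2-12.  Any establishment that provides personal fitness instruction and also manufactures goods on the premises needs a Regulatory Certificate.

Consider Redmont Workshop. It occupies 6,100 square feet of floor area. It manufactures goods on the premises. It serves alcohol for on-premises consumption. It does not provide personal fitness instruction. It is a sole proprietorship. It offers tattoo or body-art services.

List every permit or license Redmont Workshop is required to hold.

Sec. 2-1. does not provide personal fitness instruction → Operating Authorization not required.
Sec. 2-2. does not provide personal fitness instruction → Commercial Permit not required.
Sec. 2-3. floor area 6,100 square feet > 3,000 square feet → Operating License not required.
Sec. 2-4. manufactures goods on the premises; is a sole proprietorship (not: is a franchise of a national chain) → Light Manufacturing Certificate not required.
Sec. 2-5. floor area 6,100 square feet ≤ 14,800 square feet → Operating Registration not required.
Sec. 2-6. floor area 6,100 square feet ≤ 11,600 square feet → Trade Certificate not required.
Sec. 2-7. is a sole proprietorship (not: is a registered nonprofit); manufactures goods on the premises; offers tattoo or body-art services → Nonprofit Registration not required.
Sec. 2-8. is a sole proprietorship; floor area 6,100 square feet ≥ 3,800 square feet → Standard Registration not required.
Sec. 2-9. does not provide personal fitness instruction → Municipal Registration not required.
Sec. 2-10. does not provide personal fitness instruction → Standard Authorization not required.
Sec. 2-11. is a sole proprietorship (not: is a worker-owned cooperative) → General Business Permit not required.
Sec. 2-12. does not provide personal fitness instruction; manufactures goods on the premises → Regulatory Certificate not required.

None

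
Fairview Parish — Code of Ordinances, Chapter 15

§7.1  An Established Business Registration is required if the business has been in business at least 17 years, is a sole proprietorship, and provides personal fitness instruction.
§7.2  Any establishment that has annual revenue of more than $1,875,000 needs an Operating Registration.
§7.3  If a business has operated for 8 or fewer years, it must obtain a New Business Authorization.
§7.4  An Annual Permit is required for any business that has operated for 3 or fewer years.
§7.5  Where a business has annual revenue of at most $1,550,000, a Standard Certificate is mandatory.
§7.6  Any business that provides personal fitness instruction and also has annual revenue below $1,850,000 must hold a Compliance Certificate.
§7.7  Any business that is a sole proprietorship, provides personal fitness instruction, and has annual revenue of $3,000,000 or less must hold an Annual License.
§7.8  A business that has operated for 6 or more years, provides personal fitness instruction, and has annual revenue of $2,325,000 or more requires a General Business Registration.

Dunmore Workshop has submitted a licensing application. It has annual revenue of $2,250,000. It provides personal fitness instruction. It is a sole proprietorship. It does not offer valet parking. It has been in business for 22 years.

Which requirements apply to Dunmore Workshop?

§7.1 years in business 22 ≥ 17; is a sole proprietorship; provides personal fitness instruction → Established Business Registration required.
§7.2 revenue $2,250,000 > $1,875,000 → Operating Registration required.
§7.3 years in business 22 > 8 → New Business Authorization not required.
§7.4 years in business 22 > 3 → Annual Permit not required.
§7.5 revenue $2,250,000 > $1,550,000 → Standard Certificate not required.
§7.6 provides personal fitness instruction; revenue $2,250,000 ≥ $1,850,000 → Compliance Certificate not required.
§7.7 is a sole proprietorship; provides personal fitness instruction; revenue $2,250,000 ≤ $3,000,000 → Annual License required.
§7.8 years in business 22 ≥ 6; provides personal fitness instruction; revenue $2,250,000 < $2,325,000 → General Business Registration not required.

Annual License, Established Business Registration, Operating Registration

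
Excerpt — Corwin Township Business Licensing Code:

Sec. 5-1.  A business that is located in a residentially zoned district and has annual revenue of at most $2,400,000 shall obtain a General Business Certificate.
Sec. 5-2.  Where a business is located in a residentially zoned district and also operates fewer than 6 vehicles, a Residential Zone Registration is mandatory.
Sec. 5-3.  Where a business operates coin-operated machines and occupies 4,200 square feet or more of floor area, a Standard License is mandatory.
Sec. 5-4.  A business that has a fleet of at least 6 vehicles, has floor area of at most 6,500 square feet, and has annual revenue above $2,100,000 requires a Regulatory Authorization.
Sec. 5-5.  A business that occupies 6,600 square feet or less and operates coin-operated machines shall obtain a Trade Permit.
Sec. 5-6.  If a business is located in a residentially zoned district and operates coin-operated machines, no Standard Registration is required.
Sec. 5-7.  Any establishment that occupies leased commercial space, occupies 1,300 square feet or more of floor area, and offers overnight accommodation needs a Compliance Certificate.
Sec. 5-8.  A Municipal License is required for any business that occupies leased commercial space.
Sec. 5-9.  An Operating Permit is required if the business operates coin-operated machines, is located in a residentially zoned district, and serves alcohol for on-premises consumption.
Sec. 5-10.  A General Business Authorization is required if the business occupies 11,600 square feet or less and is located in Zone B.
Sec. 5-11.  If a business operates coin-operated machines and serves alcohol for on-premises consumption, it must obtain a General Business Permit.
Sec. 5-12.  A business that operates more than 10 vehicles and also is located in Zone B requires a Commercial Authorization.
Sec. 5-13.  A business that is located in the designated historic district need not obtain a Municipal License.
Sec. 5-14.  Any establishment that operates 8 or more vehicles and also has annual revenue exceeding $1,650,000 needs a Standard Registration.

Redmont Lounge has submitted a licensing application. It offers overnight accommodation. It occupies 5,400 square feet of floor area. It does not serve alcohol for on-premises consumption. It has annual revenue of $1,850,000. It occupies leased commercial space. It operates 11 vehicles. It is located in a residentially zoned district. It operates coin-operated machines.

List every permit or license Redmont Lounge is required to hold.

Sec. 5-1. is located in a residentially zoned district; revenue $1,850,000 ≤ $2,400,000 → General Business Certificate required.
Sec. 5-2. is located in a residentially zoned district; vehicles 11 ≥ 6 → Residential Zone Registration not required.
Sec. 5-3. operates coin-operated machines; floor area 5,400 square feet ≥ 4,200 square feet → Standard License required.
Sec. 5-4. vehicles 11 ≥ 6; floor area 5,400 square feet ≤ 6,500 square feet; revenue $1,850,000 ≤ $2,100,000 → Regulatory Authorization not required.
Sec. 5-5. floor area 5,400 square feet ≤ 6,600 square feet; operates coin-operated machines → Trade Permit required.
Sec. 5-6. is located in a residentially zoned district; operates coin-operated machines → exempt from Standard Registration.
Sec. 5-7. occupies leased commercial space; floor area 5,400 square feet ≥ 1,300 square feet; offers overnight accommodation → Compliance Certificate required.
Sec. 5-8. occupies leased commercial space → Municipal License required.
Sec. 5-9. operates coin-operated machines; is located in a residentially zoned district; does not serve alcohol for on-premises consumption → Operating Permit not required.
Sec. 5-10. floor area 5,400 square feet ≤ 11,600 square feet; is located in a residentially zoned district (not: is located in Zone B) → General Business Authorization not required.
Sec. 5-11. operates coin-operated machines; does not serve alcohol for on-premises consumption → General Business Permit not required.
Sec. 5-12. vehicles 11 > 10; is located in a residentially zoned district (not: is located in Zone B) → Commercial Authorization not required.
Sec. 5-13. is located in a residentially zoned district (not: is located in the designated historic district) → Municipal License exemption does not apply.
Sec. 5-14. vehicles 11 ≥ 8; revenue $1,850,000 > $1,650,000 → Standard Registration required.

Compliance Certificate, General Business Certificate, Municipal License, Standard License, Trade Permit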